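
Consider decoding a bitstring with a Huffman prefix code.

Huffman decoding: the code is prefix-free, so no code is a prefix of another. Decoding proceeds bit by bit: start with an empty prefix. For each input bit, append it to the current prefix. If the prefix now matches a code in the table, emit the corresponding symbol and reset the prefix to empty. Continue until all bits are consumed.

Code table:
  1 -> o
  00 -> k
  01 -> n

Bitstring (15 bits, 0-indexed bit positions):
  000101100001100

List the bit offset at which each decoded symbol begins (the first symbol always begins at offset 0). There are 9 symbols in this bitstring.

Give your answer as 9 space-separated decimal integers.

Bit 0: prefix='0' (no match yet)
Bit 1: prefix='00' -> emit 'k', reset
Bit 2: prefix='0' (no match yet)
Bit 3: prefix='01' -> emit 'n', reset
Bit 4: prefix='0' (no match yet)
Bit 5: prefix='01' -> emit 'n', reset
Bit 6: prefix='1' -> emit 'o', reset
Bit 7: prefix='0' (no match yet)
Bit 8: prefix='00' -> emit 'k', reset
Bit 9: prefix='0' (no match yet)
Bit 10: prefix='00' -> emit 'k', reset
Bit 11: prefix='1' -> emit 'o', reset
Bit 12: prefix='1' -> emit 'o', reset
Bit 13: prefix='0' (no match yet)
Bit 14: prefix='00' -> emit 'k', reset

Answer: 0 2 4 6 7 9 11 12 13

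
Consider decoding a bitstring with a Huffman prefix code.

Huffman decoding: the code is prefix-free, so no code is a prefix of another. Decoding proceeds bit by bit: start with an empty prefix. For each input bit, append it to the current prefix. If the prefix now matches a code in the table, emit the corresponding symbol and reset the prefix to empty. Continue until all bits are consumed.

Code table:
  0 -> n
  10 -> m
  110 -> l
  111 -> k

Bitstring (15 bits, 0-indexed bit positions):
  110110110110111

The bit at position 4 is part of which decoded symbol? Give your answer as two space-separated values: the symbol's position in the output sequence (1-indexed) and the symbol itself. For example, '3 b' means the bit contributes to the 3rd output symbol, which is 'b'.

Answer: 2 l

Derivation:
Bit 0: prefix='1' (no match yet)
Bit 1: prefix='11' (no match yet)
Bit 2: prefix='110' -> emit 'l', reset
Bit 3: prefix='1' (no match yet)
Bit 4: prefix='11' (no match yet)
Bit 5: prefix='110' -> emit 'l', reset
Bit 6: prefix='1' (no match yet)
Bit 7: prefix='11' (no match yet)
Bit 8: prefix='110' -> emit 'l', reset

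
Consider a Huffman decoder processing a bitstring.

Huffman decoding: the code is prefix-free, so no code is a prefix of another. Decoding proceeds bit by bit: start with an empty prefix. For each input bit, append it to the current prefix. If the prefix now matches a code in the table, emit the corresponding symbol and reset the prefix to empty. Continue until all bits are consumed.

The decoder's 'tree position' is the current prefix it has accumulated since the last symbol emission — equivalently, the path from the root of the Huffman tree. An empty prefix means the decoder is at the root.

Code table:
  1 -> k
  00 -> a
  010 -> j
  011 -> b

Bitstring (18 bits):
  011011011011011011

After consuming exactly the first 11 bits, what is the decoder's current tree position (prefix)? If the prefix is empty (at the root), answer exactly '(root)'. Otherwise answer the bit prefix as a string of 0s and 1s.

Answer: 01

Derivation:
Bit 0: prefix='0' (no match yet)
Bit 1: prefix='01' (no match yet)
Bit 2: prefix='011' -> emit 'b', reset
Bit 3: prefix='0' (no match yet)
Bit 4: prefix='01' (no match yet)
Bit 5: prefix='011' -> emit 'b', reset
Bit 6: prefix='0' (no match yet)
Bit 7: prefix='01' (no match yet)
Bit 8: prefix='011' -> emit 'b', reset
Bit 9: prefix='0' (no match yet)
Bit 10: prefix='01' (no match yet)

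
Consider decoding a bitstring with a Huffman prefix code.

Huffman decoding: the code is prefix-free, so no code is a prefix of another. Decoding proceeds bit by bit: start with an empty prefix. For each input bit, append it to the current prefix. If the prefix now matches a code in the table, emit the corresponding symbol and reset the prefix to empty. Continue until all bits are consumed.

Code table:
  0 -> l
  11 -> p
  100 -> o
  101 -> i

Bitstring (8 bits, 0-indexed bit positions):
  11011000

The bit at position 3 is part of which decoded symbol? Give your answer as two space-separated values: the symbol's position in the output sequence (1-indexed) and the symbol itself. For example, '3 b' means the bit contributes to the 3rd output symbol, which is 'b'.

Bit 0: prefix='1' (no match yet)
Bit 1: prefix='11' -> emit 'p', reset
Bit 2: prefix='0' -> emit 'l', reset
Bit 3: prefix='1' (no match yet)
Bit 4: prefix='11' -> emit 'p', reset
Bit 5: prefix='0' -> emit 'l', reset
Bit 6: prefix='0' -> emit 'l', reset
Bit 7: prefix='0' -> emit 'l', reset

Answer: 3 p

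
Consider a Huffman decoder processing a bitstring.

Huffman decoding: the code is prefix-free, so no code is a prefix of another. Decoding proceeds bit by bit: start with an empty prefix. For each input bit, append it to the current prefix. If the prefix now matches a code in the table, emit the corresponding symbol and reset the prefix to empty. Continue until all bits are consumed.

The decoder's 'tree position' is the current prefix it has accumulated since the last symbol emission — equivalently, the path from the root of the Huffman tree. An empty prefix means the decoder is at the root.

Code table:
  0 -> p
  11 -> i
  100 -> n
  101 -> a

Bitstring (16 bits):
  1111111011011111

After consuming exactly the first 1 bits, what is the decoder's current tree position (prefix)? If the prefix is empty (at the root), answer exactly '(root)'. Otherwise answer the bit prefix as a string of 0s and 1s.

Answer: 1

Derivation:
Bit 0: prefix='1' (no match yet)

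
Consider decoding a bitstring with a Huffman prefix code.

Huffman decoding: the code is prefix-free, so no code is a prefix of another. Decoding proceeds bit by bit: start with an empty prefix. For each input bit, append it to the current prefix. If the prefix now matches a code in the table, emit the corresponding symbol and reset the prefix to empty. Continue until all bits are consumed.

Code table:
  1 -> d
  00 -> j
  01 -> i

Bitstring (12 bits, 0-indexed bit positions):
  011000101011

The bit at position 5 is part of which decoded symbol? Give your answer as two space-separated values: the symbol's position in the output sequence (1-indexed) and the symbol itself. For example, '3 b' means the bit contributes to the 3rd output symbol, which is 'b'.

Answer: 4 i

Derivation:
Bit 0: prefix='0' (no match yet)
Bit 1: prefix='01' -> emit 'i', reset
Bit 2: prefix='1' -> emit 'd', reset
Bit 3: prefix='0' (no match yet)
Bit 4: prefix='00' -> emit 'j', reset
Bit 5: prefix='0' (no match yet)
Bit 6: prefix='01' -> emit 'i', reset
Bit 7: prefix='0' (no match yet)
Bit 8: prefix='01' -> emit 'i', reset
Bit 9: prefix='0' (no match yet)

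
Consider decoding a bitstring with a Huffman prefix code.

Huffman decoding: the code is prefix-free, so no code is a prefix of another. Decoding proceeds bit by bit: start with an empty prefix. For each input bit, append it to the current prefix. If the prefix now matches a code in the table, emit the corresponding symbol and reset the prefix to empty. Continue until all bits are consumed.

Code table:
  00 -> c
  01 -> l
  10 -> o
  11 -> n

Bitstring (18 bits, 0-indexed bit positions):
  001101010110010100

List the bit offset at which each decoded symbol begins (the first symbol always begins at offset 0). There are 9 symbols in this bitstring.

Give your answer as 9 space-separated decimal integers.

Answer: 0 2 4 6 8 10 12 14 16

Derivation:
Bit 0: prefix='0' (no match yet)
Bit 1: prefix='00' -> emit 'c', reset
Bit 2: prefix='1' (no match yet)
Bit 3: prefix='11' -> emit 'n', reset
Bit 4: prefix='0' (no match yet)
Bit 5: prefix='01' -> emit 'l', reset
Bit 6: prefix='0' (no match yet)
Bit 7: prefix='01' -> emit 'l', reset
Bit 8: prefix='0' (no match yet)
Bit 9: prefix='01' -> emit 'l', reset
Bit 10: prefix='1' (no match yet)
Bit 11: prefix='10' -> emit 'o', reset
Bit 12: prefix='0' (no match yet)
Bit 13: prefix='01' -> emit 'l', reset
Bit 14: prefix='0' (no match yet)
Bit 15: prefix='01' -> emit 'l', reset
Bit 16: prefix='0' (no match yet)
Bit 17: prefix='00' -> emit 'c', reset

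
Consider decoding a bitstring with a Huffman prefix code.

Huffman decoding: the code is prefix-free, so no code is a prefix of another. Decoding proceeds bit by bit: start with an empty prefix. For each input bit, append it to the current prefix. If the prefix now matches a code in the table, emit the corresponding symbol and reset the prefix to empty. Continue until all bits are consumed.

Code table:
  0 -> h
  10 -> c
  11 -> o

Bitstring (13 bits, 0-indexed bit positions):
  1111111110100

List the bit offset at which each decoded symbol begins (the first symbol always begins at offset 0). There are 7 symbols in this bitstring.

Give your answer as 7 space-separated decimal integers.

Answer: 0 2 4 6 8 10 12

Derivation:
Bit 0: prefix='1' (no match yet)
Bit 1: prefix='11' -> emit 'o', reset
Bit 2: prefix='1' (no match yet)
Bit 3: prefix='11' -> emit 'o', reset
Bit 4: prefix='1' (no match yet)
Bit 5: prefix='11' -> emit 'o', reset
Bit 6: prefix='1' (no match yet)
Bit 7: prefix='11' -> emit 'o', reset
Bit 8: prefix='1' (no match yet)
Bit 9: prefix='10' -> emit 'c', reset
Bit 10: prefix='1' (no match yet)
Bit 11: prefix='10' -> emit 'c', reset
Bit 12: prefix='0' -> emit 'h', reset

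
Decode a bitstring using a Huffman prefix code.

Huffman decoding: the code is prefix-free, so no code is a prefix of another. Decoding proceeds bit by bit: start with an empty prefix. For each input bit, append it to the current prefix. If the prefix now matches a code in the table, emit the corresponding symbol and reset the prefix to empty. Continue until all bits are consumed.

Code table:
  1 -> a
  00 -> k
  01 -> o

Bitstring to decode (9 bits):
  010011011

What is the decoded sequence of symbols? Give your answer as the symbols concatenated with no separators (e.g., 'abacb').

Bit 0: prefix='0' (no match yet)
Bit 1: prefix='01' -> emit 'o', reset
Bit 2: prefix='0' (no match yet)
Bit 3: prefix='00' -> emit 'k', reset
Bit 4: prefix='1' -> emit 'a', reset
Bit 5: prefix='1' -> emit 'a', reset
Bit 6: prefix='0' (no match yet)
Bit 7: prefix='01' -> emit 'o', reset
Bit 8: prefix='1' -> emit 'a', reset

Answer: okaaoa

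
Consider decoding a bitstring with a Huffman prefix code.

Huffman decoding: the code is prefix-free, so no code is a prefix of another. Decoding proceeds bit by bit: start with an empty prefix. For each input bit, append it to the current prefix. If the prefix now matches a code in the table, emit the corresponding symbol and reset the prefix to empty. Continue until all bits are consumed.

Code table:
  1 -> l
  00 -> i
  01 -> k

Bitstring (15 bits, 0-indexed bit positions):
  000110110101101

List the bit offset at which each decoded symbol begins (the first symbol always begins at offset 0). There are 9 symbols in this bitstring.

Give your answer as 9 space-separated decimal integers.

Answer: 0 2 4 5 7 8 10 12 13

Derivation:
Bit 0: prefix='0' (no match yet)
Bit 1: prefix='00' -> emit 'i', reset
Bit 2: prefix='0' (no match yet)
Bit 3: prefix='01' -> emit 'k', reset
Bit 4: prefix='1' -> emit 'l', reset
Bit 5: prefix='0' (no match yet)
Bit 6: prefix='01' -> emit 'k', reset
Bit 7: prefix='1' -> emit 'l', reset
Bit 8: prefix='0' (no match yet)
Bit 9: prefix='01' -> emit 'k', reset
Bit 10: prefix='0' (no match yet)
Bit 11: prefix='01' -> emit 'k', reset
Bit 12: prefix='1' -> emit 'l', reset
Bit 13: prefix='0' (no match yet)
Bit 14: prefix='01' -> emit 'k', reset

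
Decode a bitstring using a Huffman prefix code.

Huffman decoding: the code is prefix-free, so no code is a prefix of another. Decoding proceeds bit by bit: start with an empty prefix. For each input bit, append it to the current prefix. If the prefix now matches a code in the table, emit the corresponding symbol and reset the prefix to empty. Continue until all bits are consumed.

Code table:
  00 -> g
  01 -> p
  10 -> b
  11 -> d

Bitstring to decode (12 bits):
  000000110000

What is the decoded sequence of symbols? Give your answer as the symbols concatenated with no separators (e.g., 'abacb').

Bit 0: prefix='0' (no match yet)
Bit 1: prefix='00' -> emit 'g', reset
Bit 2: prefix='0' (no match yet)
Bit 3: prefix='00' -> emit 'g', reset
Bit 4: prefix='0' (no match yet)
Bit 5: prefix='00' -> emit 'g', reset
Bit 6: prefix='1' (no match yet)
Bit 7: prefix='11' -> emit 'd', reset
Bit 8: prefix='0' (no match yet)
Bit 9: prefix='00' -> emit 'g', reset
Bit 10: prefix='0' (no match yet)
Bit 11: prefix='00' -> emit 'g', reset

Answer: gggdgg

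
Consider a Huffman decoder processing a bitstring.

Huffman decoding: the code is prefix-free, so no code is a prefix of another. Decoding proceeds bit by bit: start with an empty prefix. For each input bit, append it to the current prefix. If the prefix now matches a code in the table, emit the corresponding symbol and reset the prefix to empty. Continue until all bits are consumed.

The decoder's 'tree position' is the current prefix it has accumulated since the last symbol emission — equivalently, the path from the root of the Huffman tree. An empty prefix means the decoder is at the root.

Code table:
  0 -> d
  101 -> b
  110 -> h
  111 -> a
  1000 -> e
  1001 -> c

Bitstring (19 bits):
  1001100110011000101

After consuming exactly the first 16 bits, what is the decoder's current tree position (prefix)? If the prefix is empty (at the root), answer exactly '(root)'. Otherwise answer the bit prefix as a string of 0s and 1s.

Bit 0: prefix='1' (no match yet)
Bit 1: prefix='10' (no match yet)
Bit 2: prefix='100' (no match yet)
Bit 3: prefix='1001' -> emit 'c', reset
Bit 4: prefix='1' (no match yet)
Bit 5: prefix='10' (no match yet)
Bit 6: prefix='100' (no match yet)
Bit 7: prefix='1001' -> emit 'c', reset
Bit 8: prefix='1' (no match yet)
Bit 9: prefix='10' (no match yet)
Bit 10: prefix='100' (no match yet)
Bit 11: prefix='1001' -> emit 'c', reset
Bit 12: prefix='1' (no match yet)
Bit 13: prefix='10' (no match yet)
Bit 14: prefix='100' (no match yet)
Bit 15: prefix='1000' -> emit 'e', reset

Answer: (root)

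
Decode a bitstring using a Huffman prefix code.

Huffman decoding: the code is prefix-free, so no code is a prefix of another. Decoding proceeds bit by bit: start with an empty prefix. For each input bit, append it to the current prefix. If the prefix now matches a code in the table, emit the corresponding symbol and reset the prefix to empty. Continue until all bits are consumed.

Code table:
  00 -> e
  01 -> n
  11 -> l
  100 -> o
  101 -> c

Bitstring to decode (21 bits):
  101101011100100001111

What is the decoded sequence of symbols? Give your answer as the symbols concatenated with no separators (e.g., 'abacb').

Bit 0: prefix='1' (no match yet)
Bit 1: prefix='10' (no match yet)
Bit 2: prefix='101' -> emit 'c', reset
Bit 3: prefix='1' (no match yet)
Bit 4: prefix='10' (no match yet)
Bit 5: prefix='101' -> emit 'c', reset
Bit 6: prefix='0' (no match yet)
Bit 7: prefix='01' -> emit 'n', reset
Bit 8: prefix='1' (no match yet)
Bit 9: prefix='11' -> emit 'l', reset
Bit 10: prefix='0' (no match yet)
Bit 11: prefix='00' -> emit 'e', reset
Bit 12: prefix='1' (no match yet)
Bit 13: prefix='10' (no match yet)
Bit 14: prefix='100' -> emit 'o', reset
Bit 15: prefix='0' (no match yet)
Bit 16: prefix='00' -> emit 'e', reset
Bit 17: prefix='1' (no match yet)
Bit 18: prefix='11' -> emit 'l', reset
Bit 19: prefix='1' (no match yet)
Bit 20: prefix='11' -> emit 'l', reset

Answer: ccnleoell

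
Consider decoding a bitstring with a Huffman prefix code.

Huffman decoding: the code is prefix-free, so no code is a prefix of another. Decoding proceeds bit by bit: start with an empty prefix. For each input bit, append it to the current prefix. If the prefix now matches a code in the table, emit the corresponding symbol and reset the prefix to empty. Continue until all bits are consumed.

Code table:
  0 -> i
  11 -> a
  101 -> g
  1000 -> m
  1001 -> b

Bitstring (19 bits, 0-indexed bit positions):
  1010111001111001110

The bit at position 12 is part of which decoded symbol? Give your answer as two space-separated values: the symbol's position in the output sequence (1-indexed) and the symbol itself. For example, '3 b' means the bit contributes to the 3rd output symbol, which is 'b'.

Answer: 6 b

Derivation:
Bit 0: prefix='1' (no match yet)
Bit 1: prefix='10' (no match yet)
Bit 2: prefix='101' -> emit 'g', reset
Bit 3: prefix='0' -> emit 'i', reset
Bit 4: prefix='1' (no match yet)
Bit 5: prefix='11' -> emit 'a', reset
Bit 6: prefix='1' (no match yet)
Bit 7: prefix='10' (no match yet)
Bit 8: prefix='100' (no match yet)
Bit 9: prefix='1001' -> emit 'b', reset
Bit 10: prefix='1' (no match yet)
Bit 11: prefix='11' -> emit 'a', reset
Bit 12: prefix='1' (no match yet)
Bit 13: prefix='10' (no match yet)
Bit 14: prefix='100' (no match yet)
Bit 15: prefix='1001' -> emit 'b', reset
Bit 16: prefix='1' (no match yet)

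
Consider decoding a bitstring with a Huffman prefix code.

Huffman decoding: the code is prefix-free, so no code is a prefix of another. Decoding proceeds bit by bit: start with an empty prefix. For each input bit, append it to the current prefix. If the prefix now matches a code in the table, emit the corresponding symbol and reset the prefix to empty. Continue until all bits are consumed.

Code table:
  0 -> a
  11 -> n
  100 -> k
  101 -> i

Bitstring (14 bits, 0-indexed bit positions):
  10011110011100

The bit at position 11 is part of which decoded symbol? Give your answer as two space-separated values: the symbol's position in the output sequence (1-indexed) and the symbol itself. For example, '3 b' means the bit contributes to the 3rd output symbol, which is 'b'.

Answer: 7 k

Derivation:
Bit 0: prefix='1' (no match yet)
Bit 1: prefix='10' (no match yet)
Bit 2: prefix='100' -> emit 'k', reset
Bit 3: prefix='1' (no match yet)
Bit 4: prefix='11' -> emit 'n', reset
Bit 5: prefix='1' (no match yet)
Bit 6: prefix='11' -> emit 'n', reset
Bit 7: prefix='0' -> emit 'a', reset
Bit 8: prefix='0' -> emit 'a', reset
Bit 9: prefix='1' (no match yet)
Bit 10: prefix='11' -> emit 'n', reset
Bit 11: prefix='1' (no match yet)
Bit 12: prefix='10' (no match yet)
Bit 13: prefix='100' -> emit 'k', reset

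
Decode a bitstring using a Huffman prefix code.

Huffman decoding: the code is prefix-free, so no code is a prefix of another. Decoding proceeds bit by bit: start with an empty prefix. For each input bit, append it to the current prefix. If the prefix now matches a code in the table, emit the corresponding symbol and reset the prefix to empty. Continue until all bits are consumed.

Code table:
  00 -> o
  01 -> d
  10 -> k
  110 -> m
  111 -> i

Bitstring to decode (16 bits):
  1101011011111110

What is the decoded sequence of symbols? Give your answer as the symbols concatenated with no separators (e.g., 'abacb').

Answer: mkmiik

Derivation:
Bit 0: prefix='1' (no match yet)
Bit 1: prefix='11' (no match yet)
Bit 2: prefix='110' -> emit 'm', reset
Bit 3: prefix='1' (no match yet)
Bit 4: prefix='10' -> emit 'k', reset
Bit 5: prefix='1' (no match yet)
Bit 6: prefix='11' (no match yet)
Bit 7: prefix='110' -> emit 'm', reset
Bit 8: prefix='1' (no match yet)
Bit 9: prefix='11' (no match yet)
Bit 10: prefix='111' -> emit 'i', reset
Bit 11: prefix='1' (no match yet)
Bit 12: prefix='11' (no match yet)
Bit 13: prefix='111' -> emit 'i', reset
Bit 14: prefix='1' (no match yet)
Bit 15: prefix='10' -> emit 'k', reset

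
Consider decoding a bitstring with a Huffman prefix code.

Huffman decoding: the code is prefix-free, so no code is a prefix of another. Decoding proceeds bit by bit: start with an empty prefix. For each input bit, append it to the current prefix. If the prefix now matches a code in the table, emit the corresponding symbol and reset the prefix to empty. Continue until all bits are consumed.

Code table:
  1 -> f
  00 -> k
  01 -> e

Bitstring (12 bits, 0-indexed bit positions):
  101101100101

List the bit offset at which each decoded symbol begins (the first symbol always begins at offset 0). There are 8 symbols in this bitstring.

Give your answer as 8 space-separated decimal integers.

Answer: 0 1 3 4 6 7 9 10

Derivation:
Bit 0: prefix='1' -> emit 'f', reset
Bit 1: prefix='0' (no match yet)
Bit 2: prefix='01' -> emit 'e', reset
Bit 3: prefix='1' -> emit 'f', reset
Bit 4: prefix='0' (no match yet)
Bit 5: prefix='01' -> emit 'e', reset
Bit 6: prefix='1' -> emit 'f', reset
Bit 7: prefix='0' (no match yet)
Bit 8: prefix='00' -> emit 'k', reset
Bit 9: prefix='1' -> emit 'f', reset
Bit 10: prefix='0' (no match yet)
Bit 11: prefix='01' -> emit 'e', reset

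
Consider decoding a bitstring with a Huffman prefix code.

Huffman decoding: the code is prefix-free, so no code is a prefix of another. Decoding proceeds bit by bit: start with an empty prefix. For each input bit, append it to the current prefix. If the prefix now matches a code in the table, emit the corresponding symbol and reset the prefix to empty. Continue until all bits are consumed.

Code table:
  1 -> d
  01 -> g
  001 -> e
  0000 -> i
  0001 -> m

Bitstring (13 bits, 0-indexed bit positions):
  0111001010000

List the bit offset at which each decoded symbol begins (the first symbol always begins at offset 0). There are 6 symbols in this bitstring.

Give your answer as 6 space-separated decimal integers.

Answer: 0 2 3 4 7 9

Derivation:
Bit 0: prefix='0' (no match yet)
Bit 1: prefix='01' -> emit 'g', reset
Bit 2: prefix='1' -> emit 'd', reset
Bit 3: prefix='1' -> emit 'd', reset
Bit 4: prefix='0' (no match yet)
Bit 5: prefix='00' (no match yet)
Bit 6: prefix='001' -> emit 'e', reset
Bit 7: prefix='0' (no match yet)
Bit 8: prefix='01' -> emit 'g', reset
Bit 9: prefix='0' (no match yet)
Bit 10: prefix='00' (no match yet)
Bit 11: prefix='000' (no match yet)
Bit 12: prefix='0000' -> emit 'i', reset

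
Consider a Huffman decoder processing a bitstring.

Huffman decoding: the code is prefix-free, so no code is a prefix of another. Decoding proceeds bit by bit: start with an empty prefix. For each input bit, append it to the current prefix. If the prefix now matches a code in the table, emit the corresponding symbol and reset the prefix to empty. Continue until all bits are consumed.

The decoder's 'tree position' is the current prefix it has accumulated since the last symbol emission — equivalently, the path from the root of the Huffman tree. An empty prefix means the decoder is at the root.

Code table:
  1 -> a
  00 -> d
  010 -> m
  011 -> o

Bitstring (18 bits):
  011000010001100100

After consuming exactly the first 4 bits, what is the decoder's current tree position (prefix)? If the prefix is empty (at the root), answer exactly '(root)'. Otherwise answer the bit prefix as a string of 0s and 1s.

Bit 0: prefix='0' (no match yet)
Bit 1: prefix='01' (no match yet)
Bit 2: prefix='011' -> emit 'o', reset
Bit 3: prefix='0' (no match yet)

Answer: 0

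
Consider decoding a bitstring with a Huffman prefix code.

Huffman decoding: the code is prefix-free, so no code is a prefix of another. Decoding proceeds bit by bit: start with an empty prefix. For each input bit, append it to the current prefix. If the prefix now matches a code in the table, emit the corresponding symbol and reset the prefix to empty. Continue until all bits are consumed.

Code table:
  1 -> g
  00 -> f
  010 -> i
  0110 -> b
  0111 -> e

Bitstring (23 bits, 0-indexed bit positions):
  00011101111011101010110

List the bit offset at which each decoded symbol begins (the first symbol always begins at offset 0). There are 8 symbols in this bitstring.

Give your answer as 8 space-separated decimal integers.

Answer: 0 2 6 10 11 15 18 19

Derivation:
Bit 0: prefix='0' (no match yet)
Bit 1: prefix='00' -> emit 'f', reset
Bit 2: prefix='0' (no match yet)
Bit 3: prefix='01' (no match yet)
Bit 4: prefix='011' (no match yet)
Bit 5: prefix='0111' -> emit 'e', reset
Bit 6: prefix='0' (no match yet)
Bit 7: prefix='01' (no match yet)
Bit 8: prefix='011' (no match yet)
Bit 9: prefix='0111' -> emit 'e', reset
Bit 10: prefix='1' -> emit 'g', reset
Bit 11: prefix='0' (no match yet)
Bit 12: prefix='01' (no match yet)
Bit 13: prefix='011' (no match yet)
Bit 14: prefix='0111' -> emit 'e', reset
Bit 15: prefix='0' (no match yet)
Bit 16: prefix='01' (no match yet)
Bit 17: prefix='010' -> emit 'i', reset
Bit 18: prefix='1' -> emit 'g', reset
Bit 19: prefix='0' (no match yet)
Bit 20: prefix='01' (no match yet)
Bit 21: prefix='011' (no match yet)
Bit 22: prefix='0110' -> emit 'b', reset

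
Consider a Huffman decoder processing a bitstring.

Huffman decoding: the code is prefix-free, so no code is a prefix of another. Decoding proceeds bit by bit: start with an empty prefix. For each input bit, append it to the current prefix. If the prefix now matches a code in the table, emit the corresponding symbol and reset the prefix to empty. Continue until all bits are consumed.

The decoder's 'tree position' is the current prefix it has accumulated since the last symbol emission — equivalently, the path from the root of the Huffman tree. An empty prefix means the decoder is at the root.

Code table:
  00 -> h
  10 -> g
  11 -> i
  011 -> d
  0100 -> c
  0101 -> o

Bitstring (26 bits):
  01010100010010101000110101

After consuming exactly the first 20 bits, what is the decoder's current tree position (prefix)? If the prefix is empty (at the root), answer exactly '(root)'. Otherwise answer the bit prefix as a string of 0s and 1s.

Answer: (root)

Derivation:
Bit 0: prefix='0' (no match yet)
Bit 1: prefix='01' (no match yet)
Bit 2: prefix='010' (no match yet)
Bit 3: prefix='0101' -> emit 'o', reset
Bit 4: prefix='0' (no match yet)
Bit 5: prefix='01' (no match yet)
Bit 6: prefix='010' (no match yet)
Bit 7: prefix='0100' -> emit 'c', reset
Bit 8: prefix='0' (no match yet)
Bit 9: prefix='01' (no match yet)
Bit 10: prefix='010' (no match yet)
Bit 11: prefix='0100' -> emit 'c', reset
Bit 12: prefix='1' (no match yet)
Bit 13: prefix='10' -> emit 'g', reset
Bit 14: prefix='1' (no match yet)
Bit 15: prefix='10' -> emit 'g', reset
Bit 16: prefix='1' (no match yet)
Bit 17: prefix='10' -> emit 'g', reset
Bit 18: prefix='0' (no match yet)
Bit 19: prefix='00' -> emit 'h', reset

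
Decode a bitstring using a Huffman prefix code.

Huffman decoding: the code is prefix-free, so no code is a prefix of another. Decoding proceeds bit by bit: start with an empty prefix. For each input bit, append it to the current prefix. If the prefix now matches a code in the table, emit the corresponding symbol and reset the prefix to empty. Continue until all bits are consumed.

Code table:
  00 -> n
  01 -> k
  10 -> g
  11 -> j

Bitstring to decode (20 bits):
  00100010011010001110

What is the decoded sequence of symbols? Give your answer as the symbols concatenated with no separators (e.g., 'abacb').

Answer: ngngkggnjg

Derivation:
Bit 0: prefix='0' (no match yet)
Bit 1: prefix='00' -> emit 'n', reset
Bit 2: prefix='1' (no match yet)
Bit 3: prefix='10' -> emit 'g', reset
Bit 4: prefix='0' (no match yet)
Bit 5: prefix='00' -> emit 'n', reset
Bit 6: prefix='1' (no match yet)
Bit 7: prefix='10' -> emit 'g', reset
Bit 8: prefix='0' (no match yet)
Bit 9: prefix='01' -> emit 'k', reset
Bit 10: prefix='1' (no match yet)
Bit 11: prefix='10' -> emit 'g', reset
Bit 12: prefix='1' (no match yet)
Bit 13: prefix='10' -> emit 'g', reset
Bit 14: prefix='0' (no match yet)
Bit 15: prefix='00' -> emit 'n', reset
Bit 16: prefix='1' (no match yet)
Bit 17: prefix='11' -> emit 'j', reset
Bit 18: prefix='1' (no match yet)
Bit 19: prefix='10' -> emit 'g', reset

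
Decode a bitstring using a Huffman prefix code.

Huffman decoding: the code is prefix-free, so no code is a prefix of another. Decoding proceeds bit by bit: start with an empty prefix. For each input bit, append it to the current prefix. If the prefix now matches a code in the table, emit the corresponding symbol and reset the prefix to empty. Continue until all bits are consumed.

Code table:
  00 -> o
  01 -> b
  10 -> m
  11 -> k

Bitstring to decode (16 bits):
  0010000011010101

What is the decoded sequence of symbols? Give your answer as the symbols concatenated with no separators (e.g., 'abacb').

Answer: omookbbb

Derivation:
Bit 0: prefix='0' (no match yet)
Bit 1: prefix='00' -> emit 'o', reset
Bit 2: prefix='1' (no match yet)
Bit 3: prefix='10' -> emit 'm', reset
Bit 4: prefix='0' (no match yet)
Bit 5: prefix='00' -> emit 'o', reset
Bit 6: prefix='0' (no match yet)
Bit 7: prefix='00' -> emit 'o', reset
Bit 8: prefix='1' (no match yet)
Bit 9: prefix='11' -> emit 'k', reset
Bit 10: prefix='0' (no match yet)
Bit 11: prefix='01' -> emit 'b', reset
Bit 12: prefix='0' (no match yet)
Bit 13: prefix='01' -> emit 'b', reset
Bit 14: prefix='0' (no match yet)
Bit 15: prefix='01' -> emit 'b', reset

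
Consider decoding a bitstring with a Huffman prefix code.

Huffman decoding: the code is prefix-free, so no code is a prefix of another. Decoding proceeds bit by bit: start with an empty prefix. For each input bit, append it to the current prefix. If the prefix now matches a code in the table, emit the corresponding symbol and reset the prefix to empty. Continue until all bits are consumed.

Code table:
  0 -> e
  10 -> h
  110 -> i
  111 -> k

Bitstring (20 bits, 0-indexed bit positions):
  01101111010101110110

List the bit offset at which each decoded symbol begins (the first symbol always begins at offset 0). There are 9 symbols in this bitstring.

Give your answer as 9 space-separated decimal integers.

Bit 0: prefix='0' -> emit 'e', reset
Bit 1: prefix='1' (no match yet)
Bit 2: prefix='11' (no match yet)
Bit 3: prefix='110' -> emit 'i', reset
Bit 4: prefix='1' (no match yet)
Bit 5: prefix='11' (no match yet)
Bit 6: prefix='111' -> emit 'k', reset
Bit 7: prefix='1' (no match yet)
Bit 8: prefix='10' -> emit 'h', reset
Bit 9: prefix='1' (no match yet)
Bit 10: prefix='10' -> emit 'h', reset
Bit 11: prefix='1' (no match yet)
Bit 12: prefix='10' -> emit 'h', reset
Bit 13: prefix='1' (no match yet)
Bit 14: prefix='11' (no match yet)
Bit 15: prefix='111' -> emit 'k', reset
Bit 16: prefix='0' -> emit 'e', reset
Bit 17: prefix='1' (no match yet)
Bit 18: prefix='11' (no match yet)
Bit 19: prefix='110' -> emit 'i', reset

Answer: 0 1 4 7 9 11 13 16 17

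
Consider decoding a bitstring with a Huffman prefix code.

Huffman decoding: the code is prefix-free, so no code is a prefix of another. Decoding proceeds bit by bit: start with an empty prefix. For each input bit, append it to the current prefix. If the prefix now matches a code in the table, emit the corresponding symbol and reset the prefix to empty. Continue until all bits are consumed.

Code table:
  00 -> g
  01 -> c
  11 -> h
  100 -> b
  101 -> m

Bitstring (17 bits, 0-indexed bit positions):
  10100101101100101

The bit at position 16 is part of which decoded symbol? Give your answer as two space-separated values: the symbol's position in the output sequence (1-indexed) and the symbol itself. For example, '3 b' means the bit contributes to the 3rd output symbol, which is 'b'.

Answer: 6 m

Derivation:
Bit 0: prefix='1' (no match yet)
Bit 1: prefix='10' (no match yet)
Bit 2: prefix='101' -> emit 'm', reset
Bit 3: prefix='0' (no match yet)
Bit 4: prefix='00' -> emit 'g', reset
Bit 5: prefix='1' (no match yet)
Bit 6: prefix='10' (no match yet)
Bit 7: prefix='101' -> emit 'm', reset
Bit 8: prefix='1' (no match yet)
Bit 9: prefix='10' (no match yet)
Bit 10: prefix='101' -> emit 'm', reset
Bit 11: prefix='1' (no match yet)
Bit 12: prefix='10' (no match yet)
Bit 13: prefix='100' -> emit 'b', reset
Bit 14: prefix='1' (no match yet)
Bit 15: prefix='10' (no match yet)
Bit 16: prefix='101' -> emit 'm', reset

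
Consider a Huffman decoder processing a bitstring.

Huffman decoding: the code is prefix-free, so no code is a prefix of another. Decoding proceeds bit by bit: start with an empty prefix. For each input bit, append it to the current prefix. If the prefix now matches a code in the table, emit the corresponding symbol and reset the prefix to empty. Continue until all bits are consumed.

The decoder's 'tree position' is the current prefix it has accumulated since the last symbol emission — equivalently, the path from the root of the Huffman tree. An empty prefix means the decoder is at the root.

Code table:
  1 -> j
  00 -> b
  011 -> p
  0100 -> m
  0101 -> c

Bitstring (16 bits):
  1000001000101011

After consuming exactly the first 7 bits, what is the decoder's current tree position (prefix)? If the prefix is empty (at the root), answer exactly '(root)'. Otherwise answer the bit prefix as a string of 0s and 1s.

Bit 0: prefix='1' -> emit 'j', reset
Bit 1: prefix='0' (no match yet)
Bit 2: prefix='00' -> emit 'b', reset
Bit 3: prefix='0' (no match yet)
Bit 4: prefix='00' -> emit 'b', reset
Bit 5: prefix='0' (no match yet)
Bit 6: prefix='01' (no match yet)

Answer: 01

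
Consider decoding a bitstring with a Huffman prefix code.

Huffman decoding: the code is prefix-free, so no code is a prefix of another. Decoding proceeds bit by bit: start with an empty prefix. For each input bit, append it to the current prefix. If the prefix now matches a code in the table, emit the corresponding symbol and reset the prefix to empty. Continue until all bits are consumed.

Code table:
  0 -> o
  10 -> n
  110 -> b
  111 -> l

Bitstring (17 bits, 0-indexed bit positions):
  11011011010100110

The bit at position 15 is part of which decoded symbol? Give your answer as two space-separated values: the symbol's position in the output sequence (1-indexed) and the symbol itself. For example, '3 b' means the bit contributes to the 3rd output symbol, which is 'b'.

Bit 0: prefix='1' (no match yet)
Bit 1: prefix='11' (no match yet)
Bit 2: prefix='110' -> emit 'b', reset
Bit 3: prefix='1' (no match yet)
Bit 4: prefix='11' (no match yet)
Bit 5: prefix='110' -> emit 'b', reset
Bit 6: prefix='1' (no match yet)
Bit 7: prefix='11' (no match yet)
Bit 8: prefix='110' -> emit 'b', reset
Bit 9: prefix='1' (no match yet)
Bit 10: prefix='10' -> emit 'n', reset
Bit 11: prefix='1' (no match yet)
Bit 12: prefix='10' -> emit 'n', reset
Bit 13: prefix='0' -> emit 'o', reset
Bit 14: prefix='1' (no match yet)
Bit 15: prefix='11' (no match yet)
Bit 16: prefix='110' -> emit 'b', reset

Answer: 7 b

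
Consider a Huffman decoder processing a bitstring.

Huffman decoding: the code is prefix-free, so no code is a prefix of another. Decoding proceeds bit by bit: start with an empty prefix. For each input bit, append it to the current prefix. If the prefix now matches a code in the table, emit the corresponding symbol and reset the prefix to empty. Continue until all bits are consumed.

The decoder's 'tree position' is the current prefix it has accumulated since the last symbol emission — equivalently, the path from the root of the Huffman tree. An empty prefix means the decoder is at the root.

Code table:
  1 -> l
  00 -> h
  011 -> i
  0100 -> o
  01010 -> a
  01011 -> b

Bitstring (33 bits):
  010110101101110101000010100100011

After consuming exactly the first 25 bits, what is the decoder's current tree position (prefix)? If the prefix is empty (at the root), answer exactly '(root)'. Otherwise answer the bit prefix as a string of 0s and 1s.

Answer: 0101

Derivation:
Bit 0: prefix='0' (no match yet)
Bit 1: prefix='01' (no match yet)
Bit 2: prefix='010' (no match yet)
Bit 3: prefix='0101' (no match yet)
Bit 4: prefix='01011' -> emit 'b', reset
Bit 5: prefix='0' (no match yet)
Bit 6: prefix='01' (no match yet)
Bit 7: prefix='010' (no match yet)
Bit 8: prefix='0101' (no match yet)
Bit 9: prefix='01011' -> emit 'b', reset
Bit 10: prefix='0' (no match yet)
Bit 11: prefix='01' (no match yet)
Bit 12: prefix='011' -> emit 'i', reset
Bit 13: prefix='1' -> emit 'l', reset
Bit 14: prefix='0' (no match yet)
Bit 15: prefix='01' (no match yet)
Bit 16: prefix='010' (no match yet)
Bit 17: prefix='0101' (no match yet)
Bit 18: prefix='01010' -> emit 'a', reset
Bit 19: prefix='0' (no match yet)
Bit 20: prefix='00' -> emit 'h', reset
Bit 21: prefix='0' (no match yet)
Bit 22: prefix='01' (no match yet)
Bit 23: prefix='010' (no match yet)
Bit 24: prefix='0101' (no match yet)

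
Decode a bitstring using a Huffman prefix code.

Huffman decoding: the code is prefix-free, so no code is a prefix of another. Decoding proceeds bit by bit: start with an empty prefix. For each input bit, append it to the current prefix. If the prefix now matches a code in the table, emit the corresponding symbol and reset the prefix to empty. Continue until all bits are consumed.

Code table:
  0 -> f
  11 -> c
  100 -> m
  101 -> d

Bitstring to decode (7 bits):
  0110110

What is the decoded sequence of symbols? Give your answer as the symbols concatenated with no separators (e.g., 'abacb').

Bit 0: prefix='0' -> emit 'f', reset
Bit 1: prefix='1' (no match yet)
Bit 2: prefix='11' -> emit 'c', reset
Bit 3: prefix='0' -> emit 'f', reset
Bit 4: prefix='1' (no match yet)
Bit 5: prefix='11' -> emit 'c', reset
Bit 6: prefix='0' -> emit 'f', reset

Answer: fcfcf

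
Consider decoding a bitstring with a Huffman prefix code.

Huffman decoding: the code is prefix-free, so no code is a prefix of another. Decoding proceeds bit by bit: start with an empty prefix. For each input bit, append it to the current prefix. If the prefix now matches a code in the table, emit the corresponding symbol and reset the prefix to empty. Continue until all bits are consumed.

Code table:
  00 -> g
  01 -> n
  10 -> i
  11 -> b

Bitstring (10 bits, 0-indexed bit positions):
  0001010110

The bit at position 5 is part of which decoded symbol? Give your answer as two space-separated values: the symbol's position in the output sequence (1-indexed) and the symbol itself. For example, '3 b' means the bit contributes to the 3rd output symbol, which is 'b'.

Bit 0: prefix='0' (no match yet)
Bit 1: prefix='00' -> emit 'g', reset
Bit 2: prefix='0' (no match yet)
Bit 3: prefix='01' -> emit 'n', reset
Bit 4: prefix='0' (no match yet)
Bit 5: prefix='01' -> emit 'n', reset
Bit 6: prefix='0' (no match yet)
Bit 7: prefix='01' -> emit 'n', reset
Bit 8: prefix='1' (no match yet)
Bit 9: prefix='10' -> emit 'i', reset

Answer: 3 n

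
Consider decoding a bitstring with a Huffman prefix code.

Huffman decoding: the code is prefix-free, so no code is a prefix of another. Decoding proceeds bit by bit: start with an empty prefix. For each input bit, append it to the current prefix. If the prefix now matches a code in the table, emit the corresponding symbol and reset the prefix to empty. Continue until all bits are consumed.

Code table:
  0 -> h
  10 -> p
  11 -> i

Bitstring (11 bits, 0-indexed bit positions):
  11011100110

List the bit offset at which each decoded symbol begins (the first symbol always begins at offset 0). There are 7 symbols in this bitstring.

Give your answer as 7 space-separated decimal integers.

Answer: 0 2 3 5 7 8 10

Derivation:
Bit 0: prefix='1' (no match yet)
Bit 1: prefix='11' -> emit 'i', reset
Bit 2: prefix='0' -> emit 'h', reset
Bit 3: prefix='1' (no match yet)
Bit 4: prefix='11' -> emit 'i', reset
Bit 5: prefix='1' (no match yet)
Bit 6: prefix='10' -> emit 'p', reset
Bit 7: prefix='0' -> emit 'h', reset
Bit 8: prefix='1' (no match yet)
Bit 9: prefix='11' -> emit 'i', reset
Bit 10: prefix='0' -> emit 'h', reset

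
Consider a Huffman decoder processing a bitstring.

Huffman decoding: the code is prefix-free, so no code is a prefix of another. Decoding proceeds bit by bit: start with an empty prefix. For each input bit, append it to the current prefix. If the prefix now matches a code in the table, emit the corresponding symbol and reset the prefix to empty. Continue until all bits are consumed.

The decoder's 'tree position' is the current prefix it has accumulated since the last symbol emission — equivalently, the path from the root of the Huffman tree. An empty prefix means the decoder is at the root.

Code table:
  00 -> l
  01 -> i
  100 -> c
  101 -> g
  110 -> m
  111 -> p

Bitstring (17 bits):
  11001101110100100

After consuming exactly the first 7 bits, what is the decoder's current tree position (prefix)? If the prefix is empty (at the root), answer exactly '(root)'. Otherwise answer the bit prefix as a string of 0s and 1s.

Bit 0: prefix='1' (no match yet)
Bit 1: prefix='11' (no match yet)
Bit 2: prefix='110' -> emit 'm', reset
Bit 3: prefix='0' (no match yet)
Bit 4: prefix='01' -> emit 'i', reset
Bit 5: prefix='1' (no match yet)
Bit 6: prefix='10' (no match yet)

Answer: 10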